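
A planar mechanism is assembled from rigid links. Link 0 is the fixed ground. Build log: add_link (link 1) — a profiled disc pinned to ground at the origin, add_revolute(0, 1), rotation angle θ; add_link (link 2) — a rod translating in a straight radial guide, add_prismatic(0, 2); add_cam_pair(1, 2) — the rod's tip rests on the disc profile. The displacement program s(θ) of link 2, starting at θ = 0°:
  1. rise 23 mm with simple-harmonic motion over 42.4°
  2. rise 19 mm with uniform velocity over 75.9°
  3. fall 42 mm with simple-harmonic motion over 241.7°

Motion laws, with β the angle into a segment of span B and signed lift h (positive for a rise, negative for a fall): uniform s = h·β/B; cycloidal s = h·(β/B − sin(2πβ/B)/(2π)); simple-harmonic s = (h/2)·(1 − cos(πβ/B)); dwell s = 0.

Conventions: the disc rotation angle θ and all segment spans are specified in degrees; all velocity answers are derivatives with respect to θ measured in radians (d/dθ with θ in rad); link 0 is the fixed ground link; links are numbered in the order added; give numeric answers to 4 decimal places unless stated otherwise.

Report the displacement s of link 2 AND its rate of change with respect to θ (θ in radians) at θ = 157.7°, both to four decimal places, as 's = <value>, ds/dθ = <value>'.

seg 1 [0°–42.4°] simple-harmonic, h=23: full span → s += 23 → s = 23.0000
seg 2 [42.4°–118.3°] uniform, h=19: full span → s += 19 → s = 42.0000
seg 3 [118.3°–360°] simple-harmonic, h=-42: θ=157.7° here. β=39.4, B=241.7. -42/2·(1 − cos(π·0.1630)) = -2.6941 → s = 39.3059
velocity in seg [118.3°–360°] (simple-harmonic), θ in radians: β = 39.4° = 0.6877 rad, B = 241.7° = 4.2185 rad; ds/dθ = (πh/(2B)) sin(πβ/B) = (π·(-42)/(2·4.2185)) sin(π·0.1630) = -7.663594 mm/rad

s = 39.3059, ds/dθ = -7.6636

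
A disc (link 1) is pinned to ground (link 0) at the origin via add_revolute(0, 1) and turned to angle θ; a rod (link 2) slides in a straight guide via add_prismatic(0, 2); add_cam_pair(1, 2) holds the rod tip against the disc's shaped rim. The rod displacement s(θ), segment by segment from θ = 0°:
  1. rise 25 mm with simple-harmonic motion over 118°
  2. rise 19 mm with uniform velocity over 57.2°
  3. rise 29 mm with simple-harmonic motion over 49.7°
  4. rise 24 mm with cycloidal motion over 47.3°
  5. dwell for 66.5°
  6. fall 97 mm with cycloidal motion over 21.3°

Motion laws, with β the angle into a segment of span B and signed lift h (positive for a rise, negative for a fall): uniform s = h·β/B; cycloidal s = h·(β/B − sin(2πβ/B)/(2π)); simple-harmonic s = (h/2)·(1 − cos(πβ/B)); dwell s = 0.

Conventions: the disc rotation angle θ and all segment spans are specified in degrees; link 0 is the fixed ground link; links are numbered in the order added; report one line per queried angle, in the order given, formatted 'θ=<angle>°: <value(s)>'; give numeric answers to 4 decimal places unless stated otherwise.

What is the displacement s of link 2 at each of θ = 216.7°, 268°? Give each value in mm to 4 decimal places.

segment 1 (0° to 118°, simple-harmonic, h = 25) is passed completely: s = 0.0000 + (25) = 25.0000
segment 2 (118° to 175.2°, uniform, h = 19) is passed completely: s = 25.0000 + (19) = 44.0000
θ = 216.7° falls in segment 3 (175.2° to 224.9°, simple-harmonic, h = 29): β = 216.7 − 175.2 = 41.5°, B = 49.7°; Δs = 29/2·(1 − cos(π·0.8350)) = 27.0954; s = 44.0000 + 27.0954 = 71.0954
segment 3 (175.2° to 224.9°, simple-harmonic, h = 29) is passed completely: s = 44.0000 + (29) = 73.0000
θ = 268° falls in segment 4 (224.9° to 272.2°, cycloidal, h = 24): β = 268 − 224.9 = 43.1°, B = 47.3°; Δs = 24·(0.9112 − sin(2π·0.9112)/(2π)) = 23.8912; s = 73.0000 + 23.8912 = 96.8912

θ=216.7°: 71.0954
θ=268°: 96.8912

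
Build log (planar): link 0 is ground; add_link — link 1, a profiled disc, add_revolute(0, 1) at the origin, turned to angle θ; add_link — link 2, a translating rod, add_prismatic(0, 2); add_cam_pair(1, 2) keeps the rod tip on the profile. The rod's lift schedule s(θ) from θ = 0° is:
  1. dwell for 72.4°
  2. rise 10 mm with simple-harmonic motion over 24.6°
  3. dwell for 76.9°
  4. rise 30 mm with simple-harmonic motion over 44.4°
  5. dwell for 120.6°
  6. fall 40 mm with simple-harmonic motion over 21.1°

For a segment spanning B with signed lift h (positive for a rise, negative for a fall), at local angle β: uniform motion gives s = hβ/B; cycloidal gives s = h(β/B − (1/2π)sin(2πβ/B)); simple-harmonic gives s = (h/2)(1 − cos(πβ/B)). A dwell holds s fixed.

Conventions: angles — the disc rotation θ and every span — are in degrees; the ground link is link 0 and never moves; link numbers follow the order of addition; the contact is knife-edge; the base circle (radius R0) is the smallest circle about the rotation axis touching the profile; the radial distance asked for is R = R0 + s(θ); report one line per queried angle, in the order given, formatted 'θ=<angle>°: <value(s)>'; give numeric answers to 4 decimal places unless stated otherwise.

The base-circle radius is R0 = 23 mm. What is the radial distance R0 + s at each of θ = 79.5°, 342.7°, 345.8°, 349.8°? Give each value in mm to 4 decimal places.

seg 1 [0°–72.4°] dwell: s stays 0.0000
seg 2 [72.4°–97°] simple-harmonic, h=10: θ=79.5° here. β=7.1, B=24.6. 10/2·(1 − cos(π·0.2886)) = 1.9183 → s = 1.9183
seg 2 [72.4°–97°] simple-harmonic, h=10: full span → s += 10 → s = 10.0000
seg 3 [97°–173.9°] dwell: s stays 10.0000
seg 4 [173.9°–218.3°] simple-harmonic, h=30: full span → s += 30 → s = 40.0000
seg 5 [218.3°–338.9°] dwell: s stays 40.0000
seg 6 [338.9°–360°] simple-harmonic, h=-40: θ=342.7° here. β=3.8, B=21.1. -40/2·(1 − cos(π·0.1801)) = -3.1166 → s = 36.8834
seg 6 [338.9°–360°] simple-harmonic, h=-40: θ=345.8° here. β=6.9, B=21.1. -40/2·(1 − cos(π·0.3270)) = -9.6581 → s = 30.3419
seg 6 [338.9°–360°] simple-harmonic, h=-40: θ=349.8° here. β=10.9, B=21.1. -40/2·(1 − cos(π·0.5166)) = -21.0418 → s = 18.9582
θ=79.5°: R = R0 + s = 23 + 1.9183 = 24.9183
θ=342.7°: R = R0 + s = 23 + 36.8834 = 59.8834
θ=345.8°: R = R0 + s = 23 + 30.3419 = 53.3419
θ=349.8°: R = R0 + s = 23 + 18.9582 = 41.9582

θ=79.5°: 24.9183
θ=342.7°: 59.8834
θ=345.8°: 53.3419
θ=349.8°: 41.9582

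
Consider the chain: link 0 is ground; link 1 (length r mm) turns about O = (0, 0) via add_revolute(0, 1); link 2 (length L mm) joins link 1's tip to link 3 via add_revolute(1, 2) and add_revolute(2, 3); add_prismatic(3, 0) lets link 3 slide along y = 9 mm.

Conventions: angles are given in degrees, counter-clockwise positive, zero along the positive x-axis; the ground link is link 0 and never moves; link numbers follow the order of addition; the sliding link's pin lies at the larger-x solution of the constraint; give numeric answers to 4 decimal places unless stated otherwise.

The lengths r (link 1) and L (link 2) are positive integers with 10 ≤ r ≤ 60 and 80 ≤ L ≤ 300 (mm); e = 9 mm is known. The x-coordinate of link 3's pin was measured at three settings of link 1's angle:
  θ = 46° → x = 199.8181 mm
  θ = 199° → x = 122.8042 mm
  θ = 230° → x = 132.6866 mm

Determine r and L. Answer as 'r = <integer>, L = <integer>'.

constraint per measurement: (x − r cos θ)² + (r sin θ − e)² = L²
subtracting the θ₁ and θ₂ equations cancels the r² and L² terms:
r = (x₁² − x₂²) / (2[(x₁cos θ₁ + e sin θ₁) − (x₂cos θ₂ + e sin θ₂)]) = 47.0000 → r = 47
L² = (x₁ − r cos θ₁)² + (r sin θ₁ − e)² = 28561.0119 → L = 169.0000 → L = 169
check at θ₃=230°: x = 132.6866 (printed 132.6866) ✓

r = 47, L = 169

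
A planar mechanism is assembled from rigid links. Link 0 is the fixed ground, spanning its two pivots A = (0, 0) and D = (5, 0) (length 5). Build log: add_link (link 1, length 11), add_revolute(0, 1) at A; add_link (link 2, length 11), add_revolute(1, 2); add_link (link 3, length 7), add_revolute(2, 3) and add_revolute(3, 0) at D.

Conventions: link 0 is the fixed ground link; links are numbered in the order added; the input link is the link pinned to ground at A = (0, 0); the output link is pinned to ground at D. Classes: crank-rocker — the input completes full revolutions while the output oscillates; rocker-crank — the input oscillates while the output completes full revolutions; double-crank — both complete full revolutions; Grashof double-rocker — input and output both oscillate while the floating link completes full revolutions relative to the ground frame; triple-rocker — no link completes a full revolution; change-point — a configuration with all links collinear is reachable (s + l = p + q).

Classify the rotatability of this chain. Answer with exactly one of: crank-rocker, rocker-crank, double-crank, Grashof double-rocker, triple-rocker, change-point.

lengths: ground=5, input=11, coupler=11, output=7
sorted: s=5 (shortest), l=11 (longest), p+q=18
s + l = 16 vs p + q = 18
s + l < p + q (Grashof) with shortest = ground link → double-crank

double-crank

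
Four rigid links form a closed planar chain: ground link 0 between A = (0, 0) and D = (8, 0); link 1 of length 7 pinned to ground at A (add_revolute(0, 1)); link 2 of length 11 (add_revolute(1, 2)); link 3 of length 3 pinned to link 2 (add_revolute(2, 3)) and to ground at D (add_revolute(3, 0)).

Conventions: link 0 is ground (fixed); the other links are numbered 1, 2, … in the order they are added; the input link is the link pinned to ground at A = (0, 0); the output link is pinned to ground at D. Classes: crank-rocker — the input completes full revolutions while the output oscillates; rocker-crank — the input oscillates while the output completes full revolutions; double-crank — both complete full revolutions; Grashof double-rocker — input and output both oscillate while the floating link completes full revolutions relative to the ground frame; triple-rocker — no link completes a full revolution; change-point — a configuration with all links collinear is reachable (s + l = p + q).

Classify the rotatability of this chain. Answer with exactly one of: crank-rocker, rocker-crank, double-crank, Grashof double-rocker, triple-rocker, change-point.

lengths: ground=8, input=7, coupler=11, output=3
sorted: s=3 (shortest), l=11 (longest), p+q=15
s + l = 14 vs p + q = 15
s + l < p + q (Grashof) with shortest = output link → rocker-crank

rocker-crank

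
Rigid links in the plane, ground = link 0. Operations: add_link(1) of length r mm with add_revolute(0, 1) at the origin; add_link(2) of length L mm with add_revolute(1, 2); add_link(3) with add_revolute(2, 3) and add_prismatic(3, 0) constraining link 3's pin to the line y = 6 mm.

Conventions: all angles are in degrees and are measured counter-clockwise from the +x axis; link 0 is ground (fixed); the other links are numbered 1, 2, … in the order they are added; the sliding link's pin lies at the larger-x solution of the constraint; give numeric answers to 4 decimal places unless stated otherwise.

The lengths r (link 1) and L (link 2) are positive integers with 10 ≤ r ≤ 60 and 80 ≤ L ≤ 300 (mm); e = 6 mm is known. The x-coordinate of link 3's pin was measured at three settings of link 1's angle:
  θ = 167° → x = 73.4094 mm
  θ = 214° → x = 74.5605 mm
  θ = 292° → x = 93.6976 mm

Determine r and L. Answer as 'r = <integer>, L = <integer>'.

constraint per measurement: (x − r cos θ)² + (r sin θ − e)² = L²
subtracting the θ₁ and θ₂ equations cancels the r² and L² terms:
r = (x₁² − x₂²) / (2[(x₁cos θ₁ + e sin θ₁) − (x₂cos θ₂ + e sin θ₂)]) = 17.0002 → r = 17
L² = (x₁ − r cos θ₁)² + (r sin θ₁ − e)² = 8099.9993 → L = 90.0000 → L = 90
check at θ₃=292°: x = 93.6976 (printed 93.6976) ✓

r = 17, L = 90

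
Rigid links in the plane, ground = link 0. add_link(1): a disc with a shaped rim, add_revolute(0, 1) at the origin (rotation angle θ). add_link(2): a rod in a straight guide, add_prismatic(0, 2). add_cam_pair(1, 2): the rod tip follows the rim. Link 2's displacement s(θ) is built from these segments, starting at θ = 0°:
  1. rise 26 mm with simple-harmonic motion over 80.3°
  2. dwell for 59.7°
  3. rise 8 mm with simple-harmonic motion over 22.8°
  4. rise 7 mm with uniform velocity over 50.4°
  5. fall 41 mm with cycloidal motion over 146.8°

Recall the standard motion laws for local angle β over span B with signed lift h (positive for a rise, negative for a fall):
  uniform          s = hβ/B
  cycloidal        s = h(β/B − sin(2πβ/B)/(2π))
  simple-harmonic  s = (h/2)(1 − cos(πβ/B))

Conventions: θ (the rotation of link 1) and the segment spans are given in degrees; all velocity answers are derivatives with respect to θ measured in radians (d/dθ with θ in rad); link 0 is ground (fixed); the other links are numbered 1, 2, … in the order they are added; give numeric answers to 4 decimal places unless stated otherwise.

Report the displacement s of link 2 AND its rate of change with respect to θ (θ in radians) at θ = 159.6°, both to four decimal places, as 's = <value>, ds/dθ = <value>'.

segment 1 (0° to 80.3°, simple-harmonic, h = 26) is passed completely: s = 0.0000 + (26) = 26.0000
segment 2 (80.3° to 140°, dwell): s unchanged at 26.0000
θ = 159.6° falls in segment 3 (140° to 162.8°, simple-harmonic, h = 8): β = 159.6 − 140 = 19.6°, B = 22.8°; Δs = 8/2·(1 − cos(π·0.8596)) = 7.6174; s = 26.0000 + 7.6174 = 33.6174
velocity in seg [140°–162.8°] (simple-harmonic), θ in radians: β = 19.6° = 0.3421 rad, B = 22.8° = 0.3979 rad; ds/dθ = (πh/(2B)) sin(πβ/B) = (π·8/(2·0.3979)) sin(π·0.8596) = 13.477151 mm/rad

s = 33.6174, ds/dθ = 13.4772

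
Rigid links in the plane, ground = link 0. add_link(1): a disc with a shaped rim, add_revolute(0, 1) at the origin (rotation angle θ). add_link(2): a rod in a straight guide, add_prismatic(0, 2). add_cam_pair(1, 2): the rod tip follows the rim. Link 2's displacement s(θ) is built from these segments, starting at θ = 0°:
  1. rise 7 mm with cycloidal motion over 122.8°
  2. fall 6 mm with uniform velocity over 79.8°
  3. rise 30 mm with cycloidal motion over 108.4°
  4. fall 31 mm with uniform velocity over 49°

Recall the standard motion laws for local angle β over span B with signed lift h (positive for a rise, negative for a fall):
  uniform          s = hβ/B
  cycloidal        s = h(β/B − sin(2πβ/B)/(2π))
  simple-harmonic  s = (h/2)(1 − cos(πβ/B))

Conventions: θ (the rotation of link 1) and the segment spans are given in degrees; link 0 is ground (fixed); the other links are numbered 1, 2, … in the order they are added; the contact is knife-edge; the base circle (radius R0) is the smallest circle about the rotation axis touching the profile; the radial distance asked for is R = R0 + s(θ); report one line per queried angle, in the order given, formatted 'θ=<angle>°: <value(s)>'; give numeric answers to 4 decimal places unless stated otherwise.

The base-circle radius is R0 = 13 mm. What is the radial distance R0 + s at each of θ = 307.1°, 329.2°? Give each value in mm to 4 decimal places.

segment 1 (0° to 122.8°, cycloidal, h = 7) is passed completely: s = 0.0000 + (7) = 7.0000
segment 2 (122.8° to 202.6°, uniform, h = -6) is passed completely: s = 7.0000 + (-6) = 1.0000
θ = 307.1° falls in segment 3 (202.6° to 311°, cycloidal, h = 30): β = 307.1 − 202.6 = 104.5°, B = 108.4°; Δs = 30·(0.9640 − sin(2π·0.9640)/(2π)) = 29.9908; s = 1.0000 + 29.9908 = 30.9908
segment 3 (202.6° to 311°, cycloidal, h = 30) is passed completely: s = 1.0000 + (30) = 31.0000
θ = 329.2° falls in segment 4 (311° to 360°, uniform, h = -31): β = 329.2 − 311 = 18.2°, B = 49°; Δs = -31·18.2/49 = -11.5143; s = 31.0000 − 11.5143 = 19.4857
θ=307.1°: R = R0 + s = 13 + 30.9908 = 43.9908
θ=329.2°: R = R0 + s = 13 + 19.4857 = 32.4857

θ=307.1°: 43.9908
θ=329.2°: 32.4857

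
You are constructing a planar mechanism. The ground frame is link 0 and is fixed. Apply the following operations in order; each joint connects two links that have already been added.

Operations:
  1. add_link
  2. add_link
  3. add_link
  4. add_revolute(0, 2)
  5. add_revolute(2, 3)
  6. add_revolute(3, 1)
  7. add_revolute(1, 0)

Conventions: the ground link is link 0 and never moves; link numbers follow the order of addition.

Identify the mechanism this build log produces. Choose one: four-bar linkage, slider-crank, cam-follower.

links: 4 (incl. ground); joints: 4 revolute, 0 prismatic, 0 higher (cam) pair, forming one closed loop
4 links in a single 4R loop → four-bar linkage

four-bar linkage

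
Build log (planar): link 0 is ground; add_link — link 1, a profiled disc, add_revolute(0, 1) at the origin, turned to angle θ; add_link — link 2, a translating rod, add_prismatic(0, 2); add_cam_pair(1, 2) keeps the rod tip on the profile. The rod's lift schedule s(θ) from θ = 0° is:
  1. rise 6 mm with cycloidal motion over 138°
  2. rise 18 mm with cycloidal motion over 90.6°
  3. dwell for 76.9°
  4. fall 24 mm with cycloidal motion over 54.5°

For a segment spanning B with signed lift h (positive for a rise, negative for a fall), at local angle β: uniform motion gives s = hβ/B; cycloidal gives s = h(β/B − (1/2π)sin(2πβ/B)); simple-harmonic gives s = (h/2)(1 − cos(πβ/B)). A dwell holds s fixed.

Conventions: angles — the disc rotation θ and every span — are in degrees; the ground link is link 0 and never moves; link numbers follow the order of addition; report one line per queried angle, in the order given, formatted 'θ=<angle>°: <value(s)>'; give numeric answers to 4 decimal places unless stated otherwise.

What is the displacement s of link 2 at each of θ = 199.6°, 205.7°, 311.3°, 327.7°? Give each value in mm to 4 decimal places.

seg 1 [0°–138°] cycloidal, h=6: full span → s += 6 → s = 6.0000
seg 2 [138°–228.6°] cycloidal, h=18: θ=199.6° here. β=61.6, B=90.6. 18·(0.6799 − sin(2π·0.6799)/(2π)) = 14.8299 → s = 20.8299
seg 2 [138°–228.6°] cycloidal, h=18: θ=205.7° here. β=67.7, B=90.6. 18·(0.7472 − sin(2π·0.7472)/(2π)) = 16.3147 → s = 22.3147
seg 2 [138°–228.6°] cycloidal, h=18: full span → s += 18 → s = 24.0000
seg 3 [228.6°–305.5°] dwell: s stays 24.0000
seg 4 [305.5°–360°] cycloidal, h=-24: θ=311.3° here. β=5.8, B=54.5. -24·(0.1064 − sin(2π·0.1064)/(2π)) = -0.1861 → s = 23.8139
seg 4 [305.5°–360°] cycloidal, h=-24: θ=327.7° here. β=22.2, B=54.5. -24·(0.4073 − sin(2π·0.4073)/(2π)) = -7.6758 → s = 16.3242

θ=199.6°: 20.8299
θ=205.7°: 22.3147
θ=311.3°: 23.8139
θ=327.7°: 16.3242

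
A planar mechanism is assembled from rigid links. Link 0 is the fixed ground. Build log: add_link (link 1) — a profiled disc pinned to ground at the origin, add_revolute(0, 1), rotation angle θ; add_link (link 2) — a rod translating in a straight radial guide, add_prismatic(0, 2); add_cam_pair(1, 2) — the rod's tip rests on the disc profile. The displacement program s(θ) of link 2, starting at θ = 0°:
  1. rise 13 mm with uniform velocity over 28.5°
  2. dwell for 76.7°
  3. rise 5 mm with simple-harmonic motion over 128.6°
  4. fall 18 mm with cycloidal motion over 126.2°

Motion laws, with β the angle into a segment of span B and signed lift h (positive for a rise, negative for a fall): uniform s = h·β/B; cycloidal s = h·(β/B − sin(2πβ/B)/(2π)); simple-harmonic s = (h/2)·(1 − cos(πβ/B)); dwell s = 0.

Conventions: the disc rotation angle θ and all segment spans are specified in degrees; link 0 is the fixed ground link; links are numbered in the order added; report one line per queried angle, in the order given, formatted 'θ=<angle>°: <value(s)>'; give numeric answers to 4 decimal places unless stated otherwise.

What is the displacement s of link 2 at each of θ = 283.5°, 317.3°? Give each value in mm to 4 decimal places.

seg 1 [0°–28.5°] uniform, h=13: full span → s += 13 → s = 13.0000
seg 2 [28.5°–105.2°] dwell: s stays 13.0000
seg 3 [105.2°–233.8°] simple-harmonic, h=5: full span → s += 5 → s = 18.0000
seg 4 [233.8°–360°] cycloidal, h=-18: θ=283.5° here. β=49.7, B=126.2. -18·(0.3938 − sin(2π·0.3938)/(2π)) = -5.3162 → s = 12.6838
seg 4 [233.8°–360°] cycloidal, h=-18: θ=317.3° here. β=83.5, B=126.2. -18·(0.6616 − sin(2π·0.6616)/(2π)) = -14.3443 → s = 3.6557

θ=283.5°: 12.6838
θ=317.3°: 3.6557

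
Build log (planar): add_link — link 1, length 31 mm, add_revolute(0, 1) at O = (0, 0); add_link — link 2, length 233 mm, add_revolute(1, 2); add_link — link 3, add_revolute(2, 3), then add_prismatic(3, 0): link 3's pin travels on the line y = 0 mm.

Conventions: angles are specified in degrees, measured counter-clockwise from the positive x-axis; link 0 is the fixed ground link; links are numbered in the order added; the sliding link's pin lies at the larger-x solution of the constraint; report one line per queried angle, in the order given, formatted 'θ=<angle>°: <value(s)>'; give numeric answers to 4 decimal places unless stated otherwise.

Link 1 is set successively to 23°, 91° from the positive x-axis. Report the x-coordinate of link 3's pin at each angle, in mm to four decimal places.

geometry: r = 31 mm, L = 233 mm, e = 0 mm
θ=23°: crank pin P = (r cos θ, r sin θ) = (28.535650, 12.112665)
θ=23°: h = r sin θ − e = 12.112665 − 0 = 12.112665
θ=23°: x = r cos θ + √(L² − h²) = 28.535650 + 232.684944 = 261.220595
θ=91°: crank pin P = (r cos θ, r sin θ) = (-0.541025, 30.995279)
θ=91°: h = r sin θ − e = 30.995279 − 0 = 30.995279
θ=91°: x = r cos θ + √(L² − h²) = -0.541025 + 230.929194 = 230.388170

θ=23°: 261.2206
θ=91°: 230.3882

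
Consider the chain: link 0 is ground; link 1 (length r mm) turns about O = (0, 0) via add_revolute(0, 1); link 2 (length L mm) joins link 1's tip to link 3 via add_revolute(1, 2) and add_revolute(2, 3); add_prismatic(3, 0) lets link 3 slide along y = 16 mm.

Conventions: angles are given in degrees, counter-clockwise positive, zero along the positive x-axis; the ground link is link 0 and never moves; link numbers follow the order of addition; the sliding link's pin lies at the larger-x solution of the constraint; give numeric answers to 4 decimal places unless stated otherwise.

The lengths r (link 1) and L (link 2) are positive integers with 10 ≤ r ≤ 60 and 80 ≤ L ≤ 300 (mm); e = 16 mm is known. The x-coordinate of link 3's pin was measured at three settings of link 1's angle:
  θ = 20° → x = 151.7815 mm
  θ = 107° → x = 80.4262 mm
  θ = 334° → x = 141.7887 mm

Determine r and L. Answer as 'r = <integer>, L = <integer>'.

constraint per measurement: (x − r cos θ)² + (r sin θ − e)² = L²
subtracting the θ₁ and θ₂ equations cancels the r² and L² terms:
r = (x₁² − x₂²) / (2[(x₁cos θ₁ + e sin θ₁) − (x₂cos θ₂ + e sin θ₂)]) = 53.0000 → r = 53
L² = (x₁ − r cos θ₁)² + (r sin θ₁ − e)² = 10403.9943 → L = 102.0000 → L = 102
check at θ₃=334°: x = 141.7887 (printed 141.7887) ✓

r = 53, L = 102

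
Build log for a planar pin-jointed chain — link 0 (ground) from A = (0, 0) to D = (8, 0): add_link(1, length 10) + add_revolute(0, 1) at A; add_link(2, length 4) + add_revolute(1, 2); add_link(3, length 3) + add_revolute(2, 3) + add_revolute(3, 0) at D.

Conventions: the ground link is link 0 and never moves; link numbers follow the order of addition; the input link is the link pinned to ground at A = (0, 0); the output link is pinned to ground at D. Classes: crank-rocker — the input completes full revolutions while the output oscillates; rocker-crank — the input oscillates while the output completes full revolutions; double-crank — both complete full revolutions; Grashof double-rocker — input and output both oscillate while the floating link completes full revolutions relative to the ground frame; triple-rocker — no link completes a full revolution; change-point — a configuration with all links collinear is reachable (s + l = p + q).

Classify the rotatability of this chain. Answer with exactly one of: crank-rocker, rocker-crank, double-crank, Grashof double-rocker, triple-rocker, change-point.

lengths: ground=8, input=10, coupler=4, output=3
sorted: s=3 (shortest), l=10 (longest), p+q=12
s + l = 13 vs p + q = 12
s + l > p + q → non-Grashof → no link fully rotates → triple-rocker

triple-rocker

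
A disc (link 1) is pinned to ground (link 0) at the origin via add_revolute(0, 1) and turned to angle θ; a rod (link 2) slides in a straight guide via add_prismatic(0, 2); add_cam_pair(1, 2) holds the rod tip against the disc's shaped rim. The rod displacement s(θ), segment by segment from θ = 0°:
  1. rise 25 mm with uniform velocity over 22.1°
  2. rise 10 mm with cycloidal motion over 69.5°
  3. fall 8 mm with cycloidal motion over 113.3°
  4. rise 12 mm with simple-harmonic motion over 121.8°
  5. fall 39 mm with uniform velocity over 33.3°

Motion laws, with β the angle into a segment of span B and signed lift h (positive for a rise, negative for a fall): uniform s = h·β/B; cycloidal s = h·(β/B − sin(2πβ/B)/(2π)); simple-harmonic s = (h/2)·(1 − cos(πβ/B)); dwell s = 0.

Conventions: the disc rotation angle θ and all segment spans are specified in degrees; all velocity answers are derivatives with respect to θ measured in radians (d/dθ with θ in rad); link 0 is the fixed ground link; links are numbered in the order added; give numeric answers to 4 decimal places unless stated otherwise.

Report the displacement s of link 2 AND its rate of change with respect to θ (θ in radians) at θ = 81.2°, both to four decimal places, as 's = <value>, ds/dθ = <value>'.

segment 1 (0° to 22.1°, uniform, h = 25) is passed completely: s = 0.0000 + (25) = 25.0000
θ = 81.2° falls in segment 2 (22.1° to 91.6°, cycloidal, h = 10): β = 81.2 − 22.1 = 59.1°, B = 69.5°; Δs = 10·(0.8504 − sin(2π·0.8504)/(2π)) = 9.7891; s = 25.0000 + 9.7891 = 34.7891
velocity in seg [22.1°–91.6°] (cycloidal), θ in radians: β = 59.1° = 1.0315 rad, B = 69.5° = 1.2130 rad; ds/dθ = (h/B)(1 − cos(2πβ/B)) = (10/1.2130)(1 − cos(2π·0.8504)) = 3.383235 mm/rad

s = 34.7891, ds/dθ = 3.3832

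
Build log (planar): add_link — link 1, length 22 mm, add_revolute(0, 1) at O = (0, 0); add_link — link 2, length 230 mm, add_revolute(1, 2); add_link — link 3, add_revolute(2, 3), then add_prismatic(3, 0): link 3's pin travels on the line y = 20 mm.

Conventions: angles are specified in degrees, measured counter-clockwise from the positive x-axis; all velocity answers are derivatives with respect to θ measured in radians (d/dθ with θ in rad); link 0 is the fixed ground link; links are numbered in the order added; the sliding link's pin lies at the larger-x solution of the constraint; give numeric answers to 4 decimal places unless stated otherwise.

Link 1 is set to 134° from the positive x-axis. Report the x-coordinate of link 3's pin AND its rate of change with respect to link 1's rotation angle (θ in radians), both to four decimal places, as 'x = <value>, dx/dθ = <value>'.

geometry: r = 22 mm, L = 230 mm, e = 20 mm
crank pin P = (r cos θ, r sin θ) = (-15.282484, 15.825476)
h = r sin θ − e = 15.825476 − 20 = -4.174524
x = r cos θ + √(L² − h²) = -15.282484 + 229.962113 = 214.679629
dx/dθ = −r sin θ − h·r cos θ/√(L² − h²) (θ in radians; h = -4.174524) = -16.102900

x = 214.6796, dx/dθ = -16.1029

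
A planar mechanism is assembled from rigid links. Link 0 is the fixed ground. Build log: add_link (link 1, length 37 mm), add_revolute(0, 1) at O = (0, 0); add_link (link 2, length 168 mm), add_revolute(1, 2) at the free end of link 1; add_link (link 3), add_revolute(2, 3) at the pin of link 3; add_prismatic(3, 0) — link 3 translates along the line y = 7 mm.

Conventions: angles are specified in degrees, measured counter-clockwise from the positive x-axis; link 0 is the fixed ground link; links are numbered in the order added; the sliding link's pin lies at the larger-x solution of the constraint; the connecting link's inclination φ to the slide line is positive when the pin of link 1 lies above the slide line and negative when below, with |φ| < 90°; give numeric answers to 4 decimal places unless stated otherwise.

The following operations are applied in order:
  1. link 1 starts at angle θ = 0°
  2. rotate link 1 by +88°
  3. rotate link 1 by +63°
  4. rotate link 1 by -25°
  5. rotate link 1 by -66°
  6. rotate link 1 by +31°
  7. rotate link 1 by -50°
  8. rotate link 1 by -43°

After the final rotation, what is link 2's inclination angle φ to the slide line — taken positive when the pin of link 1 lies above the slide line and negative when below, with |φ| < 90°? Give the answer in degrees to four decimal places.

geometry: r = 37 mm, L = 168 mm, e = 7 mm; θ starts at 0°
rotate link 1 by +88°: θ ← 0° +88° = 88°
rotate link 1 by +63°: θ ← 88° +63° = 151°
rotate link 1 by -25°: θ ← 151° -25° = 126°
rotate link 1 by -66°: θ ← 126° -66° = 60°
rotate link 1 by +31°: θ ← 60° +31° = 91°
rotate link 1 by -50°: θ ← 91° -50° = 41°
rotate link 1 by -43°: θ ← 41° -43° = -2°
h = r sin θ − e = -1.291281 − 7 = -8.291281
sin φ = h / L = -8.291281 / 168 = -0.04935287
φ = arcsin(-0.04935287) = -2.828860°

-2.8289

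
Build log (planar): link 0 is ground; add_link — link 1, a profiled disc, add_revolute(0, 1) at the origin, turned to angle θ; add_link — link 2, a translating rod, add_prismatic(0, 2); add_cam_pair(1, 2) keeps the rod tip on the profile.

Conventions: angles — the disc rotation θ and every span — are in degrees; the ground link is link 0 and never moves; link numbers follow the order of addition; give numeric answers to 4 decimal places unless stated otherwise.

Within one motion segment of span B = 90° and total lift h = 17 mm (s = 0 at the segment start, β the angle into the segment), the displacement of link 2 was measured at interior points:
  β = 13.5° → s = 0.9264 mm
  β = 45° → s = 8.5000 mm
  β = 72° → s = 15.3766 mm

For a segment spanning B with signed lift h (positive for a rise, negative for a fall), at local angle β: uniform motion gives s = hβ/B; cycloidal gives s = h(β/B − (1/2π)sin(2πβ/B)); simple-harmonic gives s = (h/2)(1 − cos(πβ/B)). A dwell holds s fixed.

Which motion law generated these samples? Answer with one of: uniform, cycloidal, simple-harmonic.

candidates at β/B = r: uniform s = h·r (linear in β); cycloidal s = h·(r − sin(2πr)/(2π)); simple-harmonic s = (h/2)(1 − cos(πr))
β=13.5°: printed 0.9264 | uniform 2.5500, cycloidal 0.3611, simple-harmonic 0.9264
β=45°: printed 8.5000 | uniform 8.5000, cycloidal 8.5000, simple-harmonic 8.5000
β=72°: printed 15.3766 | uniform 13.6000, cycloidal 16.1732, simple-harmonic 15.3766
only one law matches every sample → simple-harmonic

simple-harmonic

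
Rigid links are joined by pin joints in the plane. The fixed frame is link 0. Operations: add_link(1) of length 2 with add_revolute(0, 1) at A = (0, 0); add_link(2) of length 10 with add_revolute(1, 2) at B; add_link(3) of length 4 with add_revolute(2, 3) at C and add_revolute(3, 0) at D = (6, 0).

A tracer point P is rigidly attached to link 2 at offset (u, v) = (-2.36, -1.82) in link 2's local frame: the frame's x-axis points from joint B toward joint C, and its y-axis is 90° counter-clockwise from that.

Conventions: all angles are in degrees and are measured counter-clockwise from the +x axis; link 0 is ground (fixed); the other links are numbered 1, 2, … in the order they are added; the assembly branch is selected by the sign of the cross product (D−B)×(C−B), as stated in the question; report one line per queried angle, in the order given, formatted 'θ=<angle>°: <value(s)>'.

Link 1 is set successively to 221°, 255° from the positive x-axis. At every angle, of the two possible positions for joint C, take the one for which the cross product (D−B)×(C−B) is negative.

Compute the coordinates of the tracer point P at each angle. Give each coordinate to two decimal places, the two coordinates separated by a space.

A=(0,0), D=(6.00,0)
θ=221°: B = A + 2.00·(cos221°, sin221°) = (-1.5094, -1.3121)
θ=221°: |BD| = 7.6232
θ=221°: circle(B,10.00) ∩ circle(D,4.00): a=9.3211, h=3.6218
θ=221°:   candidates: C₊=(7.0492,3.8599) cross=27.609; C₋=(8.2960,-3.2755) cross=-27.609
θ=221°:   branch - wants cross < 0 → take C=(8.2960,-3.2755) (cross=-27.609)
θ=221°: ex = (C−B)/|BC| = (0.9805,-0.1963); ey = (0.1963,0.9805)
θ=221°: P = B + -2.36·ex + -1.82·ey = (-4.1808,-2.6333)
θ=255°: B = A + 2.00·(cos255°, sin255°) = (-0.5176, -1.9319)
θ=255°: |BD| = 6.7979
θ=255°: circle(B,10.00) ∩ circle(D,4.00): a=9.5773, h=2.8766
θ=255°:   candidates: C₊=(7.8473,3.5479) cross=19.555; C₋=(9.4823,-1.9681) cross=-19.555
θ=255°:   branch - wants cross < 0 → take C=(9.4823,-1.9681) (cross=-19.555)
θ=255°: ex = (C−B)/|BC| = (1.0000,-0.0036); ey = (0.0036,1.0000)
θ=255°: P = B + -2.36·ex + -1.82·ey = (-2.8842,-3.7433)

θ=221°: -4.18 -2.63
θ=255°: -2.88 -3.74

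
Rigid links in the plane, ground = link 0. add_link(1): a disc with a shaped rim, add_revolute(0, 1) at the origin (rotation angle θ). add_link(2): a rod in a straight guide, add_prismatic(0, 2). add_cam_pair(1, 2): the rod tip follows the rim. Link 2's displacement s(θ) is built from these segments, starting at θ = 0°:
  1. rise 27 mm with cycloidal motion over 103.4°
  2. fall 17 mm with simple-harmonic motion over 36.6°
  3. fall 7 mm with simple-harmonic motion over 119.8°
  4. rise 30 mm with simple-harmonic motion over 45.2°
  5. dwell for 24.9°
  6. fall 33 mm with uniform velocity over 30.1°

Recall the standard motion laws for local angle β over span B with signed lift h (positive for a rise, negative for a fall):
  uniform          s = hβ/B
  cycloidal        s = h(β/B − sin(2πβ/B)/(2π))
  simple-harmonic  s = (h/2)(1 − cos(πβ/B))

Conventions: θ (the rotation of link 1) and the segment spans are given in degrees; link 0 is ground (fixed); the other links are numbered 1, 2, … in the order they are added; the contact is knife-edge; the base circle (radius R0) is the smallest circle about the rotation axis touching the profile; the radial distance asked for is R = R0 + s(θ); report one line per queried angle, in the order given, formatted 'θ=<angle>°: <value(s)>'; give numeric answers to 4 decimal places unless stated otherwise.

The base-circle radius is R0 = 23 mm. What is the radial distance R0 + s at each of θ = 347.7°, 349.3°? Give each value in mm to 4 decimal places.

segment 1 (0° to 103.4°, cycloidal, h = 27) is passed completely: s = 0.0000 + (27) = 27.0000
segment 2 (103.4° to 140°, simple-harmonic, h = -17) is passed completely: s = 27.0000 + (-17) = 10.0000
segment 3 (140° to 259.8°, simple-harmonic, h = -7) is passed completely: s = 10.0000 + (-7) = 3.0000
segment 4 (259.8° to 305°, simple-harmonic, h = 30) is passed completely: s = 3.0000 + (30) = 33.0000
segment 5 (305° to 329.9°, dwell): s unchanged at 33.0000
θ = 347.7° falls in segment 6 (329.9° to 360°, uniform, h = -33): β = 347.7 − 329.9 = 17.8°, B = 30.1°; Δs = -33·17.8/30.1 = -19.5150; s = 33.0000 − 19.5150 = 13.4850
θ = 349.3° falls in segment 6 (329.9° to 360°, uniform, h = -33): β = 349.3 − 329.9 = 19.4°, B = 30.1°; Δs = -33·19.4/30.1 = -21.2691; s = 33.0000 − 21.2691 = 11.7309
θ=347.7°: R = R0 + s = 23 + 13.4850 = 36.4850
θ=349.3°: R = R0 + s = 23 + 11.7309 = 34.7309

θ=347.7°: 36.4850
θ=349.3°: 34.7309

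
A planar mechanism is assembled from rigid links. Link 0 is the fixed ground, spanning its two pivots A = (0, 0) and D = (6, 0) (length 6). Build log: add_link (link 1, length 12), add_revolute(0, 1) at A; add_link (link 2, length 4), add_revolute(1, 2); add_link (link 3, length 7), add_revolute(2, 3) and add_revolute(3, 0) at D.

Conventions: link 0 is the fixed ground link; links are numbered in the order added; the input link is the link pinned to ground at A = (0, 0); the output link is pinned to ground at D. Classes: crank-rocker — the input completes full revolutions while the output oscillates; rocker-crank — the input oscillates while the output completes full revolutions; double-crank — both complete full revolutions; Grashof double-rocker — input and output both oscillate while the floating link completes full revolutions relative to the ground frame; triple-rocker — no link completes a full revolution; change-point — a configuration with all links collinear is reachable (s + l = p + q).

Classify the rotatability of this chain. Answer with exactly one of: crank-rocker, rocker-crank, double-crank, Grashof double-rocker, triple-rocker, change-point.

lengths: ground=6, input=12, coupler=4, output=7
sorted: s=4 (shortest), l=12 (longest), p+q=13
s + l = 16 vs p + q = 13
s + l > p + q → non-Grashof → no link fully rotates → triple-rocker

triple-rocker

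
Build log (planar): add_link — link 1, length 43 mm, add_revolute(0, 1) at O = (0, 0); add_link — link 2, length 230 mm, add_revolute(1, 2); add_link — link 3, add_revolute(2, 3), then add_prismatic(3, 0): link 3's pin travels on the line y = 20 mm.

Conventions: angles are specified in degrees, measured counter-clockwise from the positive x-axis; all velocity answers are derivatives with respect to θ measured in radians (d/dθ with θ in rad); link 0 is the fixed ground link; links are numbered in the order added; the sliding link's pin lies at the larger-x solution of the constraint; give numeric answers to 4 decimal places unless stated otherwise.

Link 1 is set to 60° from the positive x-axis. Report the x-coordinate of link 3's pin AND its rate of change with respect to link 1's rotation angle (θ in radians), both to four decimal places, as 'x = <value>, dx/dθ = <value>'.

geometry: r = 43 mm, L = 230 mm, e = 20 mm
crank pin P = (r cos θ, r sin θ) = (21.500000, 37.239092)
h = r sin θ − e = 37.239092 − 20 = 17.239092
x = r cos θ + √(L² − h²) = 21.500000 + 229.353033 = 250.853033
dx/dθ = −r sin θ − h·r cos θ/√(L² − h²) (θ in radians; h = 17.239092) = -38.855118

x = 250.8530, dx/dθ = -38.8551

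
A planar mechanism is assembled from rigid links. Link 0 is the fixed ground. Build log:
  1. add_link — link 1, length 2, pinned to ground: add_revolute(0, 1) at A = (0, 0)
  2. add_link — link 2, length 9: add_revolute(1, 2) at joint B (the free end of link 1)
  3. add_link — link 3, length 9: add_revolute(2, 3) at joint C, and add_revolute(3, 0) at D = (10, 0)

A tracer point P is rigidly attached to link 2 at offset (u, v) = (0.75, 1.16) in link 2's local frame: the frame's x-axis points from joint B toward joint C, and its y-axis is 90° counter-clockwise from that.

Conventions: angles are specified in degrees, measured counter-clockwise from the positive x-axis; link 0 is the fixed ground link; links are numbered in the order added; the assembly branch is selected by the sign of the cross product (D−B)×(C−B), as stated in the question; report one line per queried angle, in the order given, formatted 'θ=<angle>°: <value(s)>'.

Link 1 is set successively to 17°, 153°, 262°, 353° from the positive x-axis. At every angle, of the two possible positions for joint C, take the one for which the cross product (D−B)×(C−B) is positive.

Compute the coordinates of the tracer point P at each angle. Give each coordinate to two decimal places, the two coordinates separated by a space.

A=(0,0), D=(10.00,0)
θ=17°: B = A + 2.00·(cos17°, sin17°) = (1.9126, 0.5847)
θ=17°: |BD| = 8.1085
θ=17°: circle(B,9.00) ∩ circle(D,9.00): a=4.0543, h=8.0351
θ=17°:   candidates: C₊=(6.5358,8.3066) cross=65.153; C₋=(5.3769,-7.7218) cross=-65.153
θ=17°:   branch + wants cross > 0 → take C=(6.5358,8.3066) (cross=65.153)
θ=17°: ex = (C−B)/|BC| = (0.5137,0.8580); ey = (-0.8580,0.5137)
θ=17°: P = B + 0.75·ex + 1.16·ey = (1.3026,1.8241)
θ=153°: B = A + 2.00·(cos153°, sin153°) = (-1.7820, 0.9080)
θ=153°: |BD| = 11.8169
θ=153°: circle(B,9.00) ∩ circle(D,9.00): a=5.9085, h=6.7890
θ=153°:   candidates: C₊=(4.6306,7.2229) cross=80.225; C₋=(3.5873,-6.3149) cross=-80.225
θ=153°:   branch + wants cross > 0 → take C=(4.6306,7.2229) (cross=80.225)
θ=153°: ex = (C−B)/|BC| = (0.7125,0.7017); ey = (-0.7017,0.7125)
θ=153°: P = B + 0.75·ex + 1.16·ey = (-2.0615,2.2607)
θ=262°: B = A + 2.00·(cos262°, sin262°) = (-0.2783, -1.9805)
θ=262°: |BD| = 10.4674
θ=262°: circle(B,9.00) ∩ circle(D,9.00): a=5.2337, h=7.3218
θ=262°:   candidates: C₊=(3.4755,6.1992) cross=76.640; C₋=(6.2462,-8.1798) cross=-76.640
θ=262°:   branch + wants cross > 0 → take C=(3.4755,6.1992) (cross=76.640)
θ=262°: ex = (C−B)/|BC| = (0.4171,0.9089); ey = (-0.9089,0.4171)
θ=262°: P = B + 0.75·ex + 1.16·ey = (-1.0198,-0.8151)
θ=353°: B = A + 2.00·(cos353°, sin353°) = (1.9851, -0.2437)
θ=353°: |BD| = 8.0186
θ=353°: circle(B,9.00) ∩ circle(D,9.00): a=4.0093, h=8.0576
θ=353°:   candidates: C₊=(5.7476,7.9320) cross=64.611; C₋=(6.2375,-8.1758) cross=-64.611
θ=353°:   branch + wants cross > 0 → take C=(5.7476,7.9320) (cross=64.611)
θ=353°: ex = (C−B)/|BC| = (0.4181,0.9084); ey = (-0.9084,0.4181)
θ=353°: P = B + 0.75·ex + 1.16·ey = (1.2449,0.9225)

θ=17°: 1.30 1.82
θ=153°: -2.06 2.26
θ=262°: -1.02 -0.82
θ=353°: 1.24 0.92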